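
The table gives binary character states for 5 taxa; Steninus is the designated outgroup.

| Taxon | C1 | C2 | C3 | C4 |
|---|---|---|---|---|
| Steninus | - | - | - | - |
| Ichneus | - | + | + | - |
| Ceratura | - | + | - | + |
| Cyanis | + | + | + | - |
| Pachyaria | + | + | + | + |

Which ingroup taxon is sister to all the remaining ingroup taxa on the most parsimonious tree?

The outgroup has state '-' for every character, so '+' is the derived state throughout.
Only Cyanis and Pachyaria show the derived state '+' for C1, supporting them as a clade.
All ingroup taxa share the derived state '+' for C2; it defines the ingroup but does not resolve relationships within it.
C3: derived state '+' in Cyanis, Ichneus, and Pachyaria only — synapomorphy for {Cyanis, Ichneus, Pachyaria}.
C4 groups Ceratura and Pachyaria, which is incompatible with the clades supported by the remaining characters; treating it as convergent (homoplasy) costs fewer steps than any alternative tree.
Most parsimonious ingroup topology: ((Ichneus,(Cyanis,Pachyaria)),Ceratura).
Ceratura is sister to the clade containing all other ingroup taxa, so it is the earliest-diverging (most basal) ingroup lineage.

Ceratura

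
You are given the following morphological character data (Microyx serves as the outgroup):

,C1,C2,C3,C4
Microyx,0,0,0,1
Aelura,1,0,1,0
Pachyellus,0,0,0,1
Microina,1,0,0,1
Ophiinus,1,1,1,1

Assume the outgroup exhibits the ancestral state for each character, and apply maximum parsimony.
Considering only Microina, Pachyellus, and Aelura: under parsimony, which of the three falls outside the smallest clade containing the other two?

Pachyellus

Character polarity is set by the outgroup: the derived state is whichever differs from the outgroup's state, so for C4 the derived state is '0', and for the remaining characters it is '1'.
C1: derived state '1' in Aelura, Microina, and Ophiinus only — synapomorphy for {Aelura, Microina, Ophiinus}.
C2: derived state '1' in Ophiinus only — an autapomorphy, so it tells us nothing about relationships among taxa.
C3: derived state '1' in Aelura and Ophiinus only — synapomorphy for {Aelura, Ophiinus}.
C4 (derived state '0') is unique to Aelura (autapomorphy; uninformative for grouping).
Most parsimonious ingroup topology: (((Aelura,Ophiinus),Microina),Pachyellus).
Aelura and Microina share a more recent common ancestor with each other than either does with Pachyellus, so Pachyellus is the least closely related of the three.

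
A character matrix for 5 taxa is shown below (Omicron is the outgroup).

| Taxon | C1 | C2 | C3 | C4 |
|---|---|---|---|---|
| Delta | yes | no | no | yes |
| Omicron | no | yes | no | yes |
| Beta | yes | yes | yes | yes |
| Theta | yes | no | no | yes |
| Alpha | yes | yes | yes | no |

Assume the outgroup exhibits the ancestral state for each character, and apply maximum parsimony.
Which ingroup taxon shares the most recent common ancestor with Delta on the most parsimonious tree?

Theta

Character polarity is set by the outgroup: the derived state is whichever differs from the outgroup's state, so for C2, C4 the derived state is 'no', and for the remaining characters it is 'yes'.
All ingroup taxa share the derived state 'yes' for C1; it defines the ingroup but does not resolve relationships within it.
C2 (derived state 'no') is shared by Delta and Theta — a synapomorphy uniting that clade.
C3: derived state 'yes' in Alpha and Beta only — synapomorphy for {Alpha, Beta}.
C4 (derived state 'no') is unique to Alpha (autapomorphy; uninformative for grouping).
Most parsimonious ingroup topology: ((Delta,Theta),(Alpha,Beta)).
Delta and Theta form a cherry on this tree, so they are sister taxa.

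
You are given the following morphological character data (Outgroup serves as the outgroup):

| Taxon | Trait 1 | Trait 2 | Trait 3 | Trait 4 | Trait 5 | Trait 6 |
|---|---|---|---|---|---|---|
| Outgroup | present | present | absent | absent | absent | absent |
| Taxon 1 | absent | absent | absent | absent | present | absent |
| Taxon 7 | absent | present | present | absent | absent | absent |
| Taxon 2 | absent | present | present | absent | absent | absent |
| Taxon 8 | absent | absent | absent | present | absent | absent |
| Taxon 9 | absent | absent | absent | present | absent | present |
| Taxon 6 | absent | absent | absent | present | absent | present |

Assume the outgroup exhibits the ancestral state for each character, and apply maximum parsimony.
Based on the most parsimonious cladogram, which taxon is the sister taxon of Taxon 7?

Taxon 2

Character polarity is set by the outgroup: the derived state is whichever differs from the outgroup's state, so for Trait 1, Trait 2 the derived state is 'absent', and for the remaining characters it is 'present'.
Trait 1 (derived state 'absent') is shared by all ingroup taxa — unites the whole ingroup.
Only Taxon 1, Taxon 6, Taxon 8, and Taxon 9 show the derived state 'absent' for Trait 2, supporting them as a clade.
Trait 3: derived state 'present' in Taxon 2 and Taxon 7 only — synapomorphy for {Taxon 2, Taxon 7}.
Trait 4 (derived state 'present') is shared by Taxon 6, Taxon 8, and Taxon 9 — a synapomorphy uniting that clade.
Trait 5: derived state 'present' in Taxon 1 only — an autapomorphy, so it tells us nothing about relationships among taxa.
Trait 6: derived state 'present' in Taxon 6 and Taxon 9 only — synapomorphy for {Taxon 6, Taxon 9}.
Most parsimonious ingroup topology: ((Taxon 1,(Taxon 8,(Taxon 9,Taxon 6))),(Taxon 7,Taxon 2)).
Taxon 7 and Taxon 2 form a cherry on this tree, so they are sister taxa.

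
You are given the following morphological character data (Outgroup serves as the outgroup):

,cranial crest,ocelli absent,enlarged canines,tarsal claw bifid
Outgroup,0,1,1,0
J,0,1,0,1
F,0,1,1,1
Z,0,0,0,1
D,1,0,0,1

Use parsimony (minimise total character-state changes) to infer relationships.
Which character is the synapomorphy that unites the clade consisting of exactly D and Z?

ocelli absent

Character polarity is set by the outgroup: the derived state is whichever differs from the outgroup's state, so for ocelli absent, enlarged canines the derived state is '0', and for the remaining characters it is '1'.
cranial crest (derived state '1') is unique to D (autapomorphy; uninformative for grouping).
Only D and Z show the derived state '0' for ocelli absent, supporting them as a clade.
Only D, J, and Z show the derived state '0' for enlarged canines, supporting them as a clade.
tarsal claw bifid (derived state '1') is shared by all ingroup taxa — unites the whole ingroup.
Most parsimonious ingroup topology: ((J,(Z,D)),F).
The clade {D, Z} is supported by ocelli absent: its derived state '0' occurs in exactly those taxa and in no other taxon (including the outgroup).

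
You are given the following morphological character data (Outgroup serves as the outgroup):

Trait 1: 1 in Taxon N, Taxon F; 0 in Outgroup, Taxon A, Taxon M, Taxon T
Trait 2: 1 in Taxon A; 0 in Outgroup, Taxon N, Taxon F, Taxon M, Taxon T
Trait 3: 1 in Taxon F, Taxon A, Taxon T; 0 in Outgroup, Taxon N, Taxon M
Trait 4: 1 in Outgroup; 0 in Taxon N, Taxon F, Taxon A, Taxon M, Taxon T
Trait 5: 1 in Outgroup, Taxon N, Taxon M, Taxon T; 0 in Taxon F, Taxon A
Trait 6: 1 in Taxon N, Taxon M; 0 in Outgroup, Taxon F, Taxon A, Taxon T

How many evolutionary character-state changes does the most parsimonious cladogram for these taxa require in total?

7

Character polarity is set by the outgroup: the derived state is whichever differs from the outgroup's state, so for Trait 4, Trait 5 the derived state is '0', and for the remaining characters it is '1'.
Trait 1 (state '1') occurs in Taxon F and Taxon N but conflicts with the nesting implied by the other characters — most parsimoniously interpreted as homoplasy.
Trait 2 (derived state '1') is unique to Taxon A (autapomorphy; uninformative for grouping).
Trait 3: derived state '1' in Taxon A, Taxon F, and Taxon T only — synapomorphy for {Taxon A, Taxon F, Taxon T}.
Trait 4 (derived state '0') is shared by all ingroup taxa — unites the whole ingroup.
Trait 5: derived state '0' in Taxon A and Taxon F only — synapomorphy for {Taxon A, Taxon F}.
Only Taxon M and Taxon N show the derived state '1' for Trait 6, supporting them as a clade.
Most parsimonious ingroup topology: ((Taxon N,Taxon M),((Taxon F,Taxon A),Taxon T)).
Changes per character on this tree: Trait 1: 2; Trait 2: 1; Trait 3: 1; Trait 4: 1; Trait 5: 1; Trait 6: 1.
Total = 7.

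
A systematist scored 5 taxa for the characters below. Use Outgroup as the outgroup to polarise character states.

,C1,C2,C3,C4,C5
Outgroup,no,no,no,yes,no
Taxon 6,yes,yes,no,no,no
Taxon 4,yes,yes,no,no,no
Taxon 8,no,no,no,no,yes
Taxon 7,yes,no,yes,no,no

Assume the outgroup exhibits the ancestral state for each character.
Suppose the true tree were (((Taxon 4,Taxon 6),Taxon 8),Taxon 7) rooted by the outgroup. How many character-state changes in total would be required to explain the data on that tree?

6

Map each character onto (((Taxon 4,Taxon 6),Taxon 8),Taxon 7) (rooted by Outgroup) and count the minimum state changes it requires (Fitch parsimony):
C1: 2; C2: 1; C3: 1; C4: 1; C5: 1.
Total tree length = 6.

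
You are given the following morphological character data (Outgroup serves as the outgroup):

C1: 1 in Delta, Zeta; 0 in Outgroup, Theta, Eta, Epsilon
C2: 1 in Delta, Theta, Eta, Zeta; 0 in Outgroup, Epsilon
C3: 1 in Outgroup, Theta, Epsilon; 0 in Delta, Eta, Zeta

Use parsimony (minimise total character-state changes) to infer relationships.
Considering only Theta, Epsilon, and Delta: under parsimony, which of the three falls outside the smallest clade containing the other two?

Character polarity is set by the outgroup: the derived state is whichever differs from the outgroup's state, so for C3 the derived state is '0', and for the remaining characters it is '1'.
C1: derived state '1' in Delta and Zeta only — synapomorphy for {Delta, Zeta}.
Only Delta, Eta, Theta, and Zeta show the derived state '1' for C2, supporting them as a clade.
C3 (derived state '0') is shared by Delta, Eta, and Zeta — a synapomorphy uniting that clade.
Most parsimonious ingroup topology: ((((Delta,Zeta),Eta),Theta),Epsilon).
Theta and Delta share a more recent common ancestor with each other than either does with Epsilon, so Epsilon is the least closely related of the three.

Epsilon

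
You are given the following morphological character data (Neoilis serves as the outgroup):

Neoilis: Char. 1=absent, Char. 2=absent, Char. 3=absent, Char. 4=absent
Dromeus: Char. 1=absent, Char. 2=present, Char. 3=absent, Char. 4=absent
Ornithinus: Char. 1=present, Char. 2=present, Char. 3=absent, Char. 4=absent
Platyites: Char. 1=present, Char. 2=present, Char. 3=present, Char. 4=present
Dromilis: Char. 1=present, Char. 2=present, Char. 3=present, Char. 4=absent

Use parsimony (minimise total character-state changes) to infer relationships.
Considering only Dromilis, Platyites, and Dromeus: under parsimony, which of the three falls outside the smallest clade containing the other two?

Dromeus

The outgroup has state 'absent' for every character, so 'present' is the derived state throughout.
Char. 1: derived state 'present' in Dromilis, Ornithinus, and Platyites only — synapomorphy for {Dromilis, Ornithinus, Platyites}.
All ingroup taxa share the derived state 'present' for Char. 2; it defines the ingroup but does not resolve relationships within it.
Char. 3 (derived state 'present') is shared by Dromilis and Platyites — a synapomorphy uniting that clade.
Char. 4 (derived state 'present') is unique to Platyites (autapomorphy; uninformative for grouping).
Most parsimonious ingroup topology: (Dromeus,(Ornithinus,(Platyites,Dromilis))).
Dromilis and Platyites share a more recent common ancestor with each other than either does with Dromeus, so Dromeus is the least closely related of the three.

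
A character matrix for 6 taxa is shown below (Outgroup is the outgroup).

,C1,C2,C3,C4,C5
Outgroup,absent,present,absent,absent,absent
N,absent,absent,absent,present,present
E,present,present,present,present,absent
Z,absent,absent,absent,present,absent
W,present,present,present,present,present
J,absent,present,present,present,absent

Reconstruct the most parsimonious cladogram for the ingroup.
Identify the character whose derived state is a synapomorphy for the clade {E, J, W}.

C3

Character polarity is set by the outgroup: the derived state is whichever differs from the outgroup's state, so for C2 the derived state is 'absent', and for the remaining characters it is 'present'.
C1 (derived state 'present') is shared by E and W — a synapomorphy uniting that clade.
Only N and Z show the derived state 'absent' for C2, supporting them as a clade.
C3: derived state 'present' in E, J, and W only — synapomorphy for {E, J, W}.
C4 (derived state 'present') is shared by all ingroup taxa — unites the whole ingroup.
C5 (state 'present') occurs in N and W but conflicts with the nesting implied by the other characters — most parsimoniously interpreted as homoplasy.
Most parsimonious ingroup topology: ((N,Z),((E,W),J)).
The clade {E, J, W} is supported by C3: its derived state 'present' occurs in exactly those taxa and in no other taxon (including the outgroup).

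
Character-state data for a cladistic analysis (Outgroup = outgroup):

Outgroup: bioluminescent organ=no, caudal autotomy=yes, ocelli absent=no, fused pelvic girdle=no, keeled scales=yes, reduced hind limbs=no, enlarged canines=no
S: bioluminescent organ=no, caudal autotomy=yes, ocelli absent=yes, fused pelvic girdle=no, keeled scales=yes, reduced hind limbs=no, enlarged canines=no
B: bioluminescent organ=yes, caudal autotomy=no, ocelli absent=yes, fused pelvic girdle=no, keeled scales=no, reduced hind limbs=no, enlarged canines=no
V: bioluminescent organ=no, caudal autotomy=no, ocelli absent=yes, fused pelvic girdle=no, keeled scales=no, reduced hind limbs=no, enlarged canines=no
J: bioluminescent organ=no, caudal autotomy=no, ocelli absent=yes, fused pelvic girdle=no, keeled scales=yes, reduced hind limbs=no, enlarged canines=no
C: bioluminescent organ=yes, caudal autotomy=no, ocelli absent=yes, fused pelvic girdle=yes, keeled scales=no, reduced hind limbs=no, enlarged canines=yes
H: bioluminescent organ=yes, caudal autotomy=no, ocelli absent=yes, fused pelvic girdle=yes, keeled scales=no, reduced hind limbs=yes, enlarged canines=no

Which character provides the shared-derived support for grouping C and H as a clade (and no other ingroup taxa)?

Character polarity is set by the outgroup: the derived state is whichever differs from the outgroup's state, so for caudal autotomy, keeled scales the derived state is 'no', and for the remaining characters it is 'yes'.
Only B, C, and H show the derived state 'yes' for bioluminescent organ, supporting them as a clade.
caudal autotomy (derived state 'no') is shared by B, C, H, J, and V — a synapomorphy uniting that clade.
All ingroup taxa share the derived state 'yes' for ocelli absent; it defines the ingroup but does not resolve relationships within it.
fused pelvic girdle (derived state 'yes') is shared by C and H — a synapomorphy uniting that clade.
keeled scales: derived state 'no' in B, C, H, and V only — synapomorphy for {B, C, H, V}.
reduced hind limbs: derived state 'yes' in H only — an autapomorphy, so it tells us nothing about relationships among taxa.
enlarged canines: derived state 'yes' in C only — an autapomorphy, so it tells us nothing about relationships among taxa.
Most parsimonious ingroup topology: (S,(((B,(C,H)),V),J)).
The clade {C, H} is supported by fused pelvic girdle: its derived state 'yes' occurs in exactly those taxa and in no other taxon (including the outgroup).

fused pelvic girdle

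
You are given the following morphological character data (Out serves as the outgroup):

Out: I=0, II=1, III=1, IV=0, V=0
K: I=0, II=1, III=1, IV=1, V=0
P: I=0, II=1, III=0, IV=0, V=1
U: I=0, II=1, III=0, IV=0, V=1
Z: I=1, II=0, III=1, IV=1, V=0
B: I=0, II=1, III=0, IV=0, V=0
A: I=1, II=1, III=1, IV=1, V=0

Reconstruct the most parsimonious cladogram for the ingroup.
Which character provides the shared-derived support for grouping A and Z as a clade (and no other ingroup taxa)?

Character polarity is set by the outgroup: the derived state is whichever differs from the outgroup's state, so for II, III the derived state is '0', and for the remaining characters it is '1'.
I (derived state '1') is shared by A and Z — a synapomorphy uniting that clade.
II: derived state '0' in Z only — an autapomorphy, so it tells us nothing about relationships among taxa.
III (derived state '0') is shared by B, P, and U — a synapomorphy uniting that clade.
IV: derived state '1' in A, K, and Z only — synapomorphy for {A, K, Z}.
V: derived state '1' in P and U only — synapomorphy for {P, U}.
Most parsimonious ingroup topology: ((K,(Z,A)),((P,U),B)).
The clade {A, Z} is supported by I: its derived state '1' occurs in exactly those taxa and in no other taxon (including the outgroup).

I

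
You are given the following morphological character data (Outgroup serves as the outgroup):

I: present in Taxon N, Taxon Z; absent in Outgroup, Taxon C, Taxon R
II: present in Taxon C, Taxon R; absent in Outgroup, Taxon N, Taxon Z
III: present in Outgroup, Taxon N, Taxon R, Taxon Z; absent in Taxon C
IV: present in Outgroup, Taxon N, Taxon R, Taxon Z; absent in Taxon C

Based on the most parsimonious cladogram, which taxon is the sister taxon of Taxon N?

Taxon Z

Character polarity is set by the outgroup: the derived state is whichever differs from the outgroup's state, so for III, IV the derived state is 'absent', and for the remaining characters it is 'present'.
I: derived state 'present' in Taxon N and Taxon Z only — synapomorphy for {Taxon N, Taxon Z}.
II: derived state 'present' in Taxon C and Taxon R only — synapomorphy for {Taxon C, Taxon R}.
III (derived state 'absent') is unique to Taxon C (autapomorphy; uninformative for grouping).
IV: derived state 'absent' in Taxon C only — an autapomorphy, so it tells us nothing about relationships among taxa.
Most parsimonious ingroup topology: ((Taxon C,Taxon R),(Taxon N,Taxon Z)).
Taxon N and Taxon Z form a cherry on this tree, so they are sister taxa.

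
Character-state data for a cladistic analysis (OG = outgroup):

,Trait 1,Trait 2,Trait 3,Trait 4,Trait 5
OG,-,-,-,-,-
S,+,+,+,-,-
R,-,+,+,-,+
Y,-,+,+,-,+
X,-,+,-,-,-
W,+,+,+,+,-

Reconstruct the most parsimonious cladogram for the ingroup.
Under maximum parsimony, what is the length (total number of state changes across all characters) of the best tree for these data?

5

The outgroup has state '-' for every character, so '+' is the derived state throughout.
Trait 1: derived state '+' in S and W only — synapomorphy for {S, W}.
Trait 2 (derived state '+') is shared by all ingroup taxa — unites the whole ingroup.
Trait 3 (derived state '+') is shared by R, S, W, and Y — a synapomorphy uniting that clade.
Trait 4 (derived state '+') is unique to W (autapomorphy; uninformative for grouping).
Trait 5 (derived state '+') is shared by R and Y — a synapomorphy uniting that clade.
Most parsimonious ingroup topology: (((S,W),(R,Y)),X).
Changes per character on this tree: Trait 1: 1; Trait 2: 1; Trait 3: 1; Trait 4: 1; Trait 5: 1.
Total = 5.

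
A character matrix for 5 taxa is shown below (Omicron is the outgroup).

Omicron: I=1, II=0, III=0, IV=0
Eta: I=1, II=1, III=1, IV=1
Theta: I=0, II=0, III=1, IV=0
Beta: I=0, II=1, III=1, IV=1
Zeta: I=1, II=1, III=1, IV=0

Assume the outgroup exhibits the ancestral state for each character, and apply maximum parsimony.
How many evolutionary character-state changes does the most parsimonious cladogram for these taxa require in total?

5

Character polarity is set by the outgroup: the derived state is whichever differs from the outgroup's state, so for I the derived state is '0', and for the remaining characters it is '1'.
I (state '0') occurs in Beta and Theta but conflicts with the nesting implied by the other characters — most parsimoniously interpreted as homoplasy.
Only Beta, Eta, and Zeta show the derived state '1' for II, supporting them as a clade.
All ingroup taxa share the derived state '1' for III; it defines the ingroup but does not resolve relationships within it.
Only Beta and Eta show the derived state '1' for IV, supporting them as a clade.
Most parsimonious ingroup topology: (((Eta,Beta),Zeta),Theta).
Changes per character on this tree: I: 2; II: 1; III: 1; IV: 1.
Total = 5.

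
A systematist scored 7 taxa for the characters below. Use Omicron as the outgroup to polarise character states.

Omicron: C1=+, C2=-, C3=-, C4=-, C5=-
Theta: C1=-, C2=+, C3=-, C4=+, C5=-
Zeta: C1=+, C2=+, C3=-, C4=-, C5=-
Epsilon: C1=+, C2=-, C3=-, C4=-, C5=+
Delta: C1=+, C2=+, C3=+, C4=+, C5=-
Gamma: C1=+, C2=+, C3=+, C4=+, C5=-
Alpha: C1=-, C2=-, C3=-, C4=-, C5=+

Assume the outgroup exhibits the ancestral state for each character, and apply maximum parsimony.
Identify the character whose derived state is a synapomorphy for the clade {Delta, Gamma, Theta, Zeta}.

C2

Character polarity is set by the outgroup: the derived state is whichever differs from the outgroup's state, so for C1 the derived state is '-', and for the remaining characters it is '+'.
C1 groups Alpha and Theta, which is incompatible with the clades supported by the remaining characters; treating it as convergent (homoplasy) costs fewer steps than any alternative tree.
C2: derived state '+' in Delta, Gamma, Theta, and Zeta only — synapomorphy for {Delta, Gamma, Theta, Zeta}.
C3: derived state '+' in Delta and Gamma only — synapomorphy for {Delta, Gamma}.
C4: derived state '+' in Delta, Gamma, and Theta only — synapomorphy for {Delta, Gamma, Theta}.
Only Alpha and Epsilon show the derived state '+' for C5, supporting them as a clade.
Most parsimonious ingroup topology: (((Theta,(Delta,Gamma)),Zeta),(Epsilon,Alpha)).
The clade {Delta, Gamma, Theta, Zeta} is supported by C2: its derived state '+' occurs in exactly those taxa and in no other taxon (including the outgroup).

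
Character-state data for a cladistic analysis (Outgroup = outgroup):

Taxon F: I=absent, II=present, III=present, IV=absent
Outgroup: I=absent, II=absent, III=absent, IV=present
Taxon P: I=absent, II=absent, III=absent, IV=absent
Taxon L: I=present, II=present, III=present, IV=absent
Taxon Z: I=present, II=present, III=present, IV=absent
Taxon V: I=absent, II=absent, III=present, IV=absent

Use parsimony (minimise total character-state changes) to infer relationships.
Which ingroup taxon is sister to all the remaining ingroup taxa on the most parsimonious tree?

Taxon P

Character polarity is set by the outgroup: the derived state is whichever differs from the outgroup's state, so for IV the derived state is 'absent', and for the remaining characters it is 'present'.
I (derived state 'present') is shared by Taxon L and Taxon Z — a synapomorphy uniting that clade.
II: derived state 'present' in Taxon F, Taxon L, and Taxon Z only — synapomorphy for {Taxon F, Taxon L, Taxon Z}.
III: derived state 'present' in Taxon F, Taxon L, Taxon V, and Taxon Z only — synapomorphy for {Taxon F, Taxon L, Taxon V, Taxon Z}.
All ingroup taxa share the derived state 'absent' for IV; it defines the ingroup but does not resolve relationships within it.
Most parsimonious ingroup topology: (Taxon P,(((Taxon L,Taxon Z),Taxon F),Taxon V)).
Taxon P is sister to the clade containing all other ingroup taxa, so it is the earliest-diverging (most basal) ingroup lineage.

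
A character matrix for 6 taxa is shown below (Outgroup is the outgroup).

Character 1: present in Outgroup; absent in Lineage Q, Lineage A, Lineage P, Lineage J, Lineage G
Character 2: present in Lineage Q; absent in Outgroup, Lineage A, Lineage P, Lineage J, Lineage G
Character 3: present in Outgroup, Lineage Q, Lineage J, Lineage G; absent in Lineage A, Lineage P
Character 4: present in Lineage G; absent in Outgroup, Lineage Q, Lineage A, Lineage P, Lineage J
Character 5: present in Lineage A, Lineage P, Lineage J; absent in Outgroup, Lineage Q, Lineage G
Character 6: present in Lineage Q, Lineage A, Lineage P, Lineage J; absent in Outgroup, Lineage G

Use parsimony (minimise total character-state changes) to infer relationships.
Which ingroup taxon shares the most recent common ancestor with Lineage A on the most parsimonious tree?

Character polarity is set by the outgroup: the derived state is whichever differs from the outgroup's state, so for Character 1, Character 3 the derived state is 'absent', and for the remaining characters it is 'present'.
Character 1 (derived state 'absent') is shared by all ingroup taxa — unites the whole ingroup.
Character 2: derived state 'present' in Lineage Q only — an autapomorphy, so it tells us nothing about relationships among taxa.
Character 3 (derived state 'absent') is shared by Lineage A and Lineage P — a synapomorphy uniting that clade.
Character 4 (derived state 'present') is unique to Lineage G (autapomorphy; uninformative for grouping).
Character 5: derived state 'present' in Lineage A, Lineage J, and Lineage P only — synapomorphy for {Lineage A, Lineage J, Lineage P}.
Character 6: derived state 'present' in Lineage A, Lineage J, Lineage P, and Lineage Q only — synapomorphy for {Lineage A, Lineage J, Lineage P, Lineage Q}.
Most parsimonious ingroup topology: ((Lineage Q,((Lineage A,Lineage P),Lineage J)),Lineage G).
Lineage A and Lineage P form a cherry on this tree, so they are sister taxa.

Lineage P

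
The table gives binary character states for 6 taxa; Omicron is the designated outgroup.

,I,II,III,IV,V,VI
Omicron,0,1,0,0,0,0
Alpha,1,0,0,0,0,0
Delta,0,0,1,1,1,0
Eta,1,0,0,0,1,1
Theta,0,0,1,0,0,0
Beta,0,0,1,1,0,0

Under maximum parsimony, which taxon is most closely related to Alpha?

Character polarity is set by the outgroup: the derived state is whichever differs from the outgroup's state, so for II the derived state is '0', and for the remaining characters it is '1'.
Only Alpha and Eta show the derived state '1' for I, supporting them as a clade.
All ingroup taxa share the derived state '0' for II; it defines the ingroup but does not resolve relationships within it.
III: derived state '1' in Beta, Delta, and Theta only — synapomorphy for {Beta, Delta, Theta}.
IV: derived state '1' in Beta and Delta only — synapomorphy for {Beta, Delta}.
V groups Delta and Eta, which is incompatible with the clades supported by the remaining characters; treating it as convergent (homoplasy) costs fewer steps than any alternative tree.
VI: derived state '1' in Eta only — an autapomorphy, so it tells us nothing about relationships among taxa.
Most parsimonious ingroup topology: ((Alpha,Eta),((Delta,Beta),Theta)).
Alpha and Eta form a cherry on this tree, so they are sister taxa.

Eta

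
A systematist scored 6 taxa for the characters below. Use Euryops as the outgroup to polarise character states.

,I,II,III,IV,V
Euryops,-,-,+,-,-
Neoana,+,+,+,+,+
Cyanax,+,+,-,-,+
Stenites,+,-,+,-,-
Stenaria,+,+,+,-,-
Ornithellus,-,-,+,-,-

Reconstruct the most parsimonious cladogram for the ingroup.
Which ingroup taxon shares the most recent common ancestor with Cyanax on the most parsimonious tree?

Character polarity is set by the outgroup: the derived state is whichever differs from the outgroup's state, so for III the derived state is '-', and for the remaining characters it is '+'.
I (derived state '+') is shared by Cyanax, Neoana, Stenaria, and Stenites — a synapomorphy uniting that clade.
Only Cyanax, Neoana, and Stenaria show the derived state '+' for II, supporting them as a clade.
III (derived state '-') is unique to Cyanax (autapomorphy; uninformative for grouping).
IV: derived state '+' in Neoana only — an autapomorphy, so it tells us nothing about relationships among taxa.
Only Cyanax and Neoana show the derived state '+' for V, supporting them as a clade.
Most parsimonious ingroup topology: ((((Neoana,Cyanax),Stenaria),Stenites),Ornithellus).
Cyanax and Neoana form a cherry on this tree, so they are sister taxa.

Neoana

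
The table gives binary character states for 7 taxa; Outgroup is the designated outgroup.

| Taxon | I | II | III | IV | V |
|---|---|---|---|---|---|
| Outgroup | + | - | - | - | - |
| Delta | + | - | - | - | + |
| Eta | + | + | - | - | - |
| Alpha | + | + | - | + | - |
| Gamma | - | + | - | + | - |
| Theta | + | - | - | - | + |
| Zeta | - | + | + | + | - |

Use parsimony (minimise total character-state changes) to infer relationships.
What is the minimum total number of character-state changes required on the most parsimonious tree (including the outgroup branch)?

Character polarity is set by the outgroup: the derived state is whichever differs from the outgroup's state, so for I the derived state is '-', and for the remaining characters it is '+'.
I (derived state '-') is shared by Gamma and Zeta — a synapomorphy uniting that clade.
II (derived state '+') is shared by Alpha, Eta, Gamma, and Zeta — a synapomorphy uniting that clade.
III: derived state '+' in Zeta only — an autapomorphy, so it tells us nothing about relationships among taxa.
Only Alpha, Gamma, and Zeta show the derived state '+' for IV, supporting them as a clade.
V (derived state '+') is shared by Delta and Theta — a synapomorphy uniting that clade.
Most parsimonious ingroup topology: ((Delta,Theta),(Eta,(Alpha,(Gamma,Zeta)))).
Changes per character on this tree: I: 1; II: 1; III: 1; IV: 1; V: 1.
Total = 5.

5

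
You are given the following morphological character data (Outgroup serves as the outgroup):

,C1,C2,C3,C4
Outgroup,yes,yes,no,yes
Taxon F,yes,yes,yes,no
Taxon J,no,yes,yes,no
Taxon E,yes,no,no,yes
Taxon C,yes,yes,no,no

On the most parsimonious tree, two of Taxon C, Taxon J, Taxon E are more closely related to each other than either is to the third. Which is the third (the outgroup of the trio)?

Character polarity is set by the outgroup: the derived state is whichever differs from the outgroup's state, so for C1, C2, C4 the derived state is 'no', and for the remaining characters it is 'yes'.
C1: derived state 'no' in Taxon J only — an autapomorphy, so it tells us nothing about relationships among taxa.
C2: derived state 'no' in Taxon E only — an autapomorphy, so it tells us nothing about relationships among taxa.
C3 (derived state 'yes') is shared by Taxon F and Taxon J — a synapomorphy uniting that clade.
Only Taxon C, Taxon F, and Taxon J show the derived state 'no' for C4, supporting them as a clade.
Most parsimonious ingroup topology: (((Taxon F,Taxon J),Taxon C),Taxon E).
Taxon C and Taxon J share a more recent common ancestor with each other than either does with Taxon E, so Taxon E is the least closely related of the three.

Taxon E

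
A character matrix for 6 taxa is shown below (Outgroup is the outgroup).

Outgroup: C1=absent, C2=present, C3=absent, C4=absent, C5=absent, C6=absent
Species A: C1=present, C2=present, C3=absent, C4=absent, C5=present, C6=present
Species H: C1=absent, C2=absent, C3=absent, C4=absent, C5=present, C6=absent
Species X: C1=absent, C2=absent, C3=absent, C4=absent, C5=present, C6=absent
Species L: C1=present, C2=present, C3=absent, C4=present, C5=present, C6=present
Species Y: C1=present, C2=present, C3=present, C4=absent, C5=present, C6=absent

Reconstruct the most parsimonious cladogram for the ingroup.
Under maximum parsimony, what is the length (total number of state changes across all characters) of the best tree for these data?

Character polarity is set by the outgroup: the derived state is whichever differs from the outgroup's state, so for C2 the derived state is 'absent', and for the remaining characters it is 'present'.
C1 (derived state 'present') is shared by Species A, Species L, and Species Y — a synapomorphy uniting that clade.
C2 (derived state 'absent') is shared by Species H and Species X — a synapomorphy uniting that clade.
C3: derived state 'present' in Species Y only — an autapomorphy, so it tells us nothing about relationships among taxa.
C4: derived state 'present' in Species L only — an autapomorphy, so it tells us nothing about relationships among taxa.
C5 (derived state 'present') is shared by all ingroup taxa — unites the whole ingroup.
C6: derived state 'present' in Species A and Species L only — synapomorphy for {Species A, Species L}.
Most parsimonious ingroup topology: (((Species A,Species L),Species Y),(Species H,Species X)).
Changes per character on this tree: C1: 1; C2: 1; C3: 1; C4: 1; C5: 1; C6: 1.
Total = 6.

6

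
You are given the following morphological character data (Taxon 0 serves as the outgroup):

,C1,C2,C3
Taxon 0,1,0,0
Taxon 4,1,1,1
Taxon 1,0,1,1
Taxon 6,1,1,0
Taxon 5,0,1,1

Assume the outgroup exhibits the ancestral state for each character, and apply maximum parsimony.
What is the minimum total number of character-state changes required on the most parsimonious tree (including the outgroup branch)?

Character polarity is set by the outgroup: the derived state is whichever differs from the outgroup's state, so for C1 the derived state is '0', and for the remaining characters it is '1'.
C1 (derived state '0') is shared by Taxon 1 and Taxon 5 — a synapomorphy uniting that clade.
C2 (derived state '1') is shared by all ingroup taxa — unites the whole ingroup.
C3: derived state '1' in Taxon 1, Taxon 4, and Taxon 5 only — synapomorphy for {Taxon 1, Taxon 4, Taxon 5}.
Most parsimonious ingroup topology: ((Taxon 4,(Taxon 1,Taxon 5)),Taxon 6).
Changes per character on this tree: C1: 1; C2: 1; C3: 1.
Total = 3.

3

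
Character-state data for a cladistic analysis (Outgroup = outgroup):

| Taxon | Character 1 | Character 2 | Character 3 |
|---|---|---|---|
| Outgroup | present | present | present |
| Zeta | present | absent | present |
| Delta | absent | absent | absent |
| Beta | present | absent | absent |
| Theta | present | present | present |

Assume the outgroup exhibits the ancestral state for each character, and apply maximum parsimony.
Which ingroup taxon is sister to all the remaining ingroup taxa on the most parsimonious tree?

Theta

The outgroup has state 'present' for every character, so 'absent' is the derived state throughout.
Character 1: derived state 'absent' in Delta only — an autapomorphy, so it tells us nothing about relationships among taxa.
Character 2 (derived state 'absent') is shared by Beta, Delta, and Zeta — a synapomorphy uniting that clade.
Only Beta and Delta show the derived state 'absent' for Character 3, supporting them as a clade.
Most parsimonious ingroup topology: ((Zeta,(Delta,Beta)),Theta).
Theta is sister to the clade containing all other ingroup taxa, so it is the earliest-diverging (most basal) ingroup lineage.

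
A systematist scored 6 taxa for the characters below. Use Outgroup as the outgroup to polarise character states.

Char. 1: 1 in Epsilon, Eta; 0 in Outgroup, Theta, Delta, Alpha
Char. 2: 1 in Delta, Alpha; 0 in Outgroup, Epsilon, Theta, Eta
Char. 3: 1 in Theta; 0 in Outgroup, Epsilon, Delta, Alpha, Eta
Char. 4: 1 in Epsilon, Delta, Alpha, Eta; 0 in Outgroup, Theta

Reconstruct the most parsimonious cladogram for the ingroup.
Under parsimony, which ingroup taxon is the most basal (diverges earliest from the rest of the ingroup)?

The outgroup has state '0' for every character, so '1' is the derived state throughout.
Char. 1: derived state '1' in Epsilon and Eta only — synapomorphy for {Epsilon, Eta}.
Only Alpha and Delta show the derived state '1' for Char. 2, supporting them as a clade.
Char. 3: derived state '1' in Theta only — an autapomorphy, so it tells us nothing about relationships among taxa.
Char. 4 (derived state '1') is shared by Alpha, Delta, Epsilon, and Eta — a synapomorphy uniting that clade.
Most parsimonious ingroup topology: (((Epsilon,Eta),(Delta,Alpha)),Theta).
Theta is sister to the clade containing all other ingroup taxa, so it is the earliest-diverging (most basal) ingroup lineage.

Theta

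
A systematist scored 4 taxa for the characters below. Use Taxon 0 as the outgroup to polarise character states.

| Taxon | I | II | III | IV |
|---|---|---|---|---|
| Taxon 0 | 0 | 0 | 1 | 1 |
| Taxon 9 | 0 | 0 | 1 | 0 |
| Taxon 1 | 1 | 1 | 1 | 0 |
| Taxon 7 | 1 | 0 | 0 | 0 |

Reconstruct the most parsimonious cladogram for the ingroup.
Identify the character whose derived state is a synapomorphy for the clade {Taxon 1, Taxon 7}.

Character polarity is set by the outgroup: the derived state is whichever differs from the outgroup's state, so for III, IV the derived state is '0', and for the remaining characters it is '1'.
I: derived state '1' in Taxon 1 and Taxon 7 only — synapomorphy for {Taxon 1, Taxon 7}.
II (derived state '1') is unique to Taxon 1 (autapomorphy; uninformative for grouping).
III (derived state '0') is unique to Taxon 7 (autapomorphy; uninformative for grouping).
All ingroup taxa share the derived state '0' for IV; it defines the ingroup but does not resolve relationships within it.
Most parsimonious ingroup topology: (Taxon 9,(Taxon 1,Taxon 7)).
The clade {Taxon 1, Taxon 7} is supported by I: its derived state '1' occurs in exactly those taxa and in no other taxon (including the outgroup).

I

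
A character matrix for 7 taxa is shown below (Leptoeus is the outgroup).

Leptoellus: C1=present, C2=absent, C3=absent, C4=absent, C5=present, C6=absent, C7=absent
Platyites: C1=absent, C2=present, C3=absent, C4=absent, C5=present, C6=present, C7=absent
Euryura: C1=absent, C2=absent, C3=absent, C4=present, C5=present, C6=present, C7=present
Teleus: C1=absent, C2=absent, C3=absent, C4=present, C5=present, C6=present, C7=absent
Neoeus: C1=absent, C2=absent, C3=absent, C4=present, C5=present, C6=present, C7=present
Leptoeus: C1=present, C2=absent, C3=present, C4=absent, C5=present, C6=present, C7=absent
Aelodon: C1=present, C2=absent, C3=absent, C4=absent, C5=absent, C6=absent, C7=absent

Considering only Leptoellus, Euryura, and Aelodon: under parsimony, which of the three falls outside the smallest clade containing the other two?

Character polarity is set by the outgroup: the derived state is whichever differs from the outgroup's state, so for C1, C3, C5, C6 the derived state is 'absent', and for the remaining characters it is 'present'.
Only Euryura, Neoeus, Platyites, and Teleus show the derived state 'absent' for C1, supporting them as a clade.
C2: derived state 'present' in Platyites only — an autapomorphy, so it tells us nothing about relationships among taxa.
All ingroup taxa share the derived state 'absent' for C3; it defines the ingroup but does not resolve relationships within it.
C4 (derived state 'present') is shared by Euryura, Neoeus, and Teleus — a synapomorphy uniting that clade.
C5: derived state 'absent' in Aelodon only — an autapomorphy, so it tells us nothing about relationships among taxa.
Only Aelodon and Leptoellus show the derived state 'absent' for C6, supporting them as a clade.
C7 (derived state 'present') is shared by Euryura and Neoeus — a synapomorphy uniting that clade.
Most parsimonious ingroup topology: (((Teleus,(Neoeus,Euryura)),Platyites),(Leptoellus,Aelodon)).
Leptoellus and Aelodon share a more recent common ancestor with each other than either does with Euryura, so Euryura is the least closely related of the three.

Euryura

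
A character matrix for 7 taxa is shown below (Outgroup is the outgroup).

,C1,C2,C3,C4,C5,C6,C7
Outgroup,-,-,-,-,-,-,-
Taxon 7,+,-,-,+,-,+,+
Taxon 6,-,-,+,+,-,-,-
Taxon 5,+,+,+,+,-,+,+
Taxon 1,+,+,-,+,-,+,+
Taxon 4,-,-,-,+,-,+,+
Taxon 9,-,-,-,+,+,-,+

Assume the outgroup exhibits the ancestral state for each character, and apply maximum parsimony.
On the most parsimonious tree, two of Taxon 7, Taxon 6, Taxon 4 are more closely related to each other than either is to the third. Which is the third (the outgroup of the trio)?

Taxon 6

The outgroup has state '-' for every character, so '+' is the derived state throughout.
Only Taxon 1, Taxon 5, and Taxon 7 show the derived state '+' for C1, supporting them as a clade.
C2: derived state '+' in Taxon 1 and Taxon 5 only — synapomorphy for {Taxon 1, Taxon 5}.
C3 groups Taxon 5 and Taxon 6, which is incompatible with the clades supported by the remaining characters; treating it as convergent (homoplasy) costs fewer steps than any alternative tree.
All ingroup taxa share the derived state '+' for C4; it defines the ingroup but does not resolve relationships within it.
C5 (derived state '+') is unique to Taxon 9 (autapomorphy; uninformative for grouping).
C6: derived state '+' in Taxon 1, Taxon 4, Taxon 5, and Taxon 7 only — synapomorphy for {Taxon 1, Taxon 4, Taxon 5, Taxon 7}.
C7 (derived state '+') is shared by Taxon 1, Taxon 4, Taxon 5, Taxon 7, and Taxon 9 — a synapomorphy uniting that clade.
Most parsimonious ingroup topology: ((((Taxon 7,(Taxon 5,Taxon 1)),Taxon 4),Taxon 9),Taxon 6).
Taxon 7 and Taxon 4 share a more recent common ancestor with each other than either does with Taxon 6, so Taxon 6 is the least closely related of the three.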